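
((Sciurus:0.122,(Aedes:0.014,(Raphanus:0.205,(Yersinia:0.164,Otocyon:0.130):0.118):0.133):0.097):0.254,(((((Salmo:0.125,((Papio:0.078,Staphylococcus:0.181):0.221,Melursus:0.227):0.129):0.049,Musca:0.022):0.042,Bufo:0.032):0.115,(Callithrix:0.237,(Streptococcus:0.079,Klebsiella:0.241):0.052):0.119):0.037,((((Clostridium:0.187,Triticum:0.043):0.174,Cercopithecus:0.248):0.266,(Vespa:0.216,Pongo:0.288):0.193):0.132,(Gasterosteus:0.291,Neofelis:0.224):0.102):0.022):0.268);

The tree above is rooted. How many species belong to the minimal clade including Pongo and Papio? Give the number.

16

The MRCA of Pongo and Papio is the node subtending (((((Salmo,((Papio,Staphylococcus),Melursus)),Musca),Bufo),(Callithrix,(Streptococcus,Klebsiella))),((((Clostridium,Triticum),Cercopithecus),(Vespa,Pongo)),(Gasterosteus,Neofelis))).
That clade contains 16 terminal taxa: Bufo, Callithrix, Cercopithecus, Clostridium, Gasterosteus, Klebsiella, Melursus, Musca, Neofelis, Papio, Pongo, Salmo, Staphylococcus, Streptococcus, Triticum, Vespa.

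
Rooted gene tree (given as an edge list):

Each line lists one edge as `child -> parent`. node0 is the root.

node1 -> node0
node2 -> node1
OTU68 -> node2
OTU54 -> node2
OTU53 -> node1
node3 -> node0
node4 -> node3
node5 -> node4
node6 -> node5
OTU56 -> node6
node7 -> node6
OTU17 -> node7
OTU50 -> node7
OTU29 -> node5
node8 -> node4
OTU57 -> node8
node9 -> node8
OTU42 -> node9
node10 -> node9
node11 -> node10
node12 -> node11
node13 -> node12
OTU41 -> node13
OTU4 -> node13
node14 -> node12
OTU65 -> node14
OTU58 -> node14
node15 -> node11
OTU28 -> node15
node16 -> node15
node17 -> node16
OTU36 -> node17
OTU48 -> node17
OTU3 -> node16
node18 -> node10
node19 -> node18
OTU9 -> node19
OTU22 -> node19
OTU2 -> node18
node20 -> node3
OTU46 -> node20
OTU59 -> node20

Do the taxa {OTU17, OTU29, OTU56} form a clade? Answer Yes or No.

No

The MRCA of the listed taxa subtends ((OTU56,(OTU17,OTU50)),OTU29).
That clade also contains OTU50, which is not in the proposed group, so the group is not monophyletic.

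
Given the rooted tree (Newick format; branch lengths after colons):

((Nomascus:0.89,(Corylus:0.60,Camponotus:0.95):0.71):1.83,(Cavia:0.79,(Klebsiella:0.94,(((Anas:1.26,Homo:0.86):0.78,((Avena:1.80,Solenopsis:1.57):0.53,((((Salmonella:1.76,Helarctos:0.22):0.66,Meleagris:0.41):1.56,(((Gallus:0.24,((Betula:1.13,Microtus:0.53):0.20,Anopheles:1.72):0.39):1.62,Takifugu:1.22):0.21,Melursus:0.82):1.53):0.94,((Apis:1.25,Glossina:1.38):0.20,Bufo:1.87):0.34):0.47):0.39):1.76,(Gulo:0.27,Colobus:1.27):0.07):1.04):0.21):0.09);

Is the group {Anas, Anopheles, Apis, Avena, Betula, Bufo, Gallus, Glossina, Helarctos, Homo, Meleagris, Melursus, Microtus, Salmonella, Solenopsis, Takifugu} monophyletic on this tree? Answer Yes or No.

The most recent common ancestor of these taxa subtends ((Anas,Homo),((Avena,Solenopsis),((((Salmonella,Helarctos),Meleagris),(((Gallus,((Betula,Microtus),Anopheles)),Takifugu),Melursus)),((Apis,Glossina),Bufo)))).
That clade has exactly 16 tips — every listed taxon and nothing else — so the group is monophyletic.

Yes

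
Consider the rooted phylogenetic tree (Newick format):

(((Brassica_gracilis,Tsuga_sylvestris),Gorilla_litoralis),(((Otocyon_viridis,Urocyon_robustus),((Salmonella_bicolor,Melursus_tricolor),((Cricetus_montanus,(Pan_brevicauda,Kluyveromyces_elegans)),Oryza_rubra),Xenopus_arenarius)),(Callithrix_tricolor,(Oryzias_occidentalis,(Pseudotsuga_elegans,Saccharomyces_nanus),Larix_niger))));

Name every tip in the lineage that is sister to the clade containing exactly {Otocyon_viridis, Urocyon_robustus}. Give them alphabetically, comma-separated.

The clade containing exactly {Otocyon_viridis, Urocyon_robustus} attaches to the tree at the node subtending ((Otocyon_viridis,Urocyon_robustus),((Salmonella_bicolor,Melursus_tricolor),((Cricetus_montanus,(Pan_brevicauda,Kluyveromyces_elegans)),Oryza_rubra),Xenopus_arenarius)).
The other lineage descending from that same node — the sister group — is ((Salmonella_bicolor,Melursus_tricolor),((Cricetus_montanus,(Pan_brevicauda,Kluyveromyces_elegans)),Oryza_rubra),Xenopus_arenarius); its 7 tips in alphabetical order are the answer.

Cricetus_montanus, Kluyveromyces_elegans, Melursus_tricolor, Oryza_rubra, Pan_brevicauda, Salmonella_bicolor, Xenopus_arenarius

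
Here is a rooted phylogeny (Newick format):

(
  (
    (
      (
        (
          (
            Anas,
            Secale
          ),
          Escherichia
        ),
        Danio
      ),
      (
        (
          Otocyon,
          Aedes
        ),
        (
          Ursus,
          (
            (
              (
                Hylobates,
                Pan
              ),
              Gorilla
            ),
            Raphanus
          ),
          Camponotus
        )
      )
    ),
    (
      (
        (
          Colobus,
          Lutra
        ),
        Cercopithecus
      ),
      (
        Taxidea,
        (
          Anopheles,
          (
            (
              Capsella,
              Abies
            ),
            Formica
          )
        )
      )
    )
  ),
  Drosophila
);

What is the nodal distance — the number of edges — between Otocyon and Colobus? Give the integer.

8

The MRCA of Otocyon and Colobus is the node subtending (((((Anas,Secale),Escherichia),Danio),((Otocyon,Aedes),(Ursus,(((Hylobates,Pan),Gorilla),Raphanus),Camponotus))),(((Colobus,Lutra),Cercopithecus),(Taxidea,(Anopheles,((Capsella,Abies),Formica))))).
From Otocyon up to that node: 4 branches. From Colobus up to the same node: 4 branches. Total: 4 + 4 = 8.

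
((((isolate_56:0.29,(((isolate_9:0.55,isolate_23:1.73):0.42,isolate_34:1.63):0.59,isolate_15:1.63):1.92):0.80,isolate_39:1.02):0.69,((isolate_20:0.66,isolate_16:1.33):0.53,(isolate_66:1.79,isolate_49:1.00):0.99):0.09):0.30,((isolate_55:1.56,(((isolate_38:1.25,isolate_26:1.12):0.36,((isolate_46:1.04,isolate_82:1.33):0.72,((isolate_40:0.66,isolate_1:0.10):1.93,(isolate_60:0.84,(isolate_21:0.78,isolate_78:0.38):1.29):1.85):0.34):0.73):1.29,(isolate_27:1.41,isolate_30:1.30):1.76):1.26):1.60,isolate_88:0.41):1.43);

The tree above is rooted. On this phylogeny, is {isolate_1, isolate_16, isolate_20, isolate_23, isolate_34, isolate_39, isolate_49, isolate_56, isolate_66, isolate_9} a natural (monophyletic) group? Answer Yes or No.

The MRCA of the listed taxa is the root, so the smallest clade containing them is the whole tree.
That clade also contains isolate_15, isolate_21, isolate_26, isolate_27, isolate_30, isolate_38, isolate_40, isolate_46, isolate_55, isolate_60, isolate_78, isolate_82, isolate_88, which are not in the proposed group, so the group is not monophyletic.

No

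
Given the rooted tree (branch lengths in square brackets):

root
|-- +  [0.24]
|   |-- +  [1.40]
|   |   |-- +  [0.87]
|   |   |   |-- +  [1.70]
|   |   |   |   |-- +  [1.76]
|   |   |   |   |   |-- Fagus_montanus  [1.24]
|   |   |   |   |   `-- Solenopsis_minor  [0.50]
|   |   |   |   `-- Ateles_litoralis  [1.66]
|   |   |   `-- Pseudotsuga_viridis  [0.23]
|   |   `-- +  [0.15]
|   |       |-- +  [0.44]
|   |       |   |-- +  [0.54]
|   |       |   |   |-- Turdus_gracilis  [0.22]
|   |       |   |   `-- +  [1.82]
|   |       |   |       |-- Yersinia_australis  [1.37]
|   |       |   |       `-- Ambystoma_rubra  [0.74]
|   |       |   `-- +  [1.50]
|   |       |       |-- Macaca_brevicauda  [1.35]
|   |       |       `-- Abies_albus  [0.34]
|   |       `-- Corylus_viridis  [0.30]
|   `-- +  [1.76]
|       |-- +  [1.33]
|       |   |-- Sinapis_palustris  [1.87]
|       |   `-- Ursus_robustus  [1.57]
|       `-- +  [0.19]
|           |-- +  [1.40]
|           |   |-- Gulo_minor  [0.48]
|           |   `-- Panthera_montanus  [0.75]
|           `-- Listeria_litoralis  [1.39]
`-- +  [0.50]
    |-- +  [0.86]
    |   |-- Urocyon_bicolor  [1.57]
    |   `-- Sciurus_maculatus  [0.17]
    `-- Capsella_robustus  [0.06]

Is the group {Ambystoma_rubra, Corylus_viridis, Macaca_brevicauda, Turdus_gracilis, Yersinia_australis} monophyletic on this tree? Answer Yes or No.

The MRCA of the listed taxa subtends (((Turdus_gracilis,(Yersinia_australis,Ambystoma_rubra)),(Macaca_brevicauda,Abies_albus)),Corylus_viridis).
That clade also contains Abies_albus, which is not in the proposed group, so the group is not monophyletic.

No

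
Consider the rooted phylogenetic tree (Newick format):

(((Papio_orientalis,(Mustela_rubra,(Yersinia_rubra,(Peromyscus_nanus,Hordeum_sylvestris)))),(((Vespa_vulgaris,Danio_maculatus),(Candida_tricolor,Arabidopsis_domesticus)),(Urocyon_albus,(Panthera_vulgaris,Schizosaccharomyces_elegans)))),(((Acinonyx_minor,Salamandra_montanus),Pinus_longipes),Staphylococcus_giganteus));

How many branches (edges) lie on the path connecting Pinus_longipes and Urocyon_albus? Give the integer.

7

The MRCA of Pinus_longipes and Urocyon_albus is the root of the tree.
From Pinus_longipes up to that node: 3 branches. From Urocyon_albus up to the same node: 4 branches. Total: 3 + 4 = 7.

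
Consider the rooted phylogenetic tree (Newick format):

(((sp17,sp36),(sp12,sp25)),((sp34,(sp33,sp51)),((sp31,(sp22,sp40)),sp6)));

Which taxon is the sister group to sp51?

sp33

sp51 attaches to the tree at the node subtending (sp33,sp51).
The other lineage descending from that same node — the sister group — is the single tip sp33.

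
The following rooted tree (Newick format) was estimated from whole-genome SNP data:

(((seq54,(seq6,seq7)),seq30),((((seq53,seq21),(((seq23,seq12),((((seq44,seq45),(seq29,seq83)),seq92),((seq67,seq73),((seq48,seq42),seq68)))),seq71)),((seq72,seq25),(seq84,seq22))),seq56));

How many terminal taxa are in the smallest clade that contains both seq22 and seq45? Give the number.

The MRCA of seq22 and seq45 is the node subtending (((seq53,seq21),(((seq23,seq12),((((seq44,seq45),(seq29,seq83)),seq92),((seq67,seq73),((seq48,seq42),seq68)))),seq71)),((seq72,seq25),(seq84,seq22))).
That clade contains 19 terminal taxa: seq12, seq21, seq22, seq23, seq25, seq29, seq42, seq44, seq45, seq48, seq53, seq67, seq68, seq71, seq72, seq73, seq83, seq84, seq92.

19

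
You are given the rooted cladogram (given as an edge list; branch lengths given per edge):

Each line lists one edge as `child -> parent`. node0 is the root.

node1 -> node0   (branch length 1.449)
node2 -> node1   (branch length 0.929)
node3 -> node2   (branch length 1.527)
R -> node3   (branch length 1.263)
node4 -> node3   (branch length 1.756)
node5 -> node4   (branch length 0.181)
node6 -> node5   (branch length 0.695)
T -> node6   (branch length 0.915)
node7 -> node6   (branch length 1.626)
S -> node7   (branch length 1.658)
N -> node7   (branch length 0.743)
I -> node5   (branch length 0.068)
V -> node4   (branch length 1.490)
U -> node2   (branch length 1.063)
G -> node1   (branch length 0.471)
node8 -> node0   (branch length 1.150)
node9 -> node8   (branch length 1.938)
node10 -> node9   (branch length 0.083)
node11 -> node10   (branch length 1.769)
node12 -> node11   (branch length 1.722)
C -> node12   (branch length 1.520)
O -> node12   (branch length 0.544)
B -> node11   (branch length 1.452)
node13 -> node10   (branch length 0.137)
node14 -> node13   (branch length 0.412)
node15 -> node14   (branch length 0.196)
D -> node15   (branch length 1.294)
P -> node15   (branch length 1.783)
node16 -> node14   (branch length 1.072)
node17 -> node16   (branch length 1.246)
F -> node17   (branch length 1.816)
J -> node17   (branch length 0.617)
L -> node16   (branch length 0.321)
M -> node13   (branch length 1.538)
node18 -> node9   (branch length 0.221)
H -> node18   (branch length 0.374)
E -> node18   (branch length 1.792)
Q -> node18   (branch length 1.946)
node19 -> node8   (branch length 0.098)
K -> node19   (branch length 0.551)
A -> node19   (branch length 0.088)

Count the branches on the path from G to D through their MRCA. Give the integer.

9

The MRCA of G and D is the root of the tree.
From G up to that node: 2 branches. From D up to the same node: 7 branches. Total: 2 + 7 = 9.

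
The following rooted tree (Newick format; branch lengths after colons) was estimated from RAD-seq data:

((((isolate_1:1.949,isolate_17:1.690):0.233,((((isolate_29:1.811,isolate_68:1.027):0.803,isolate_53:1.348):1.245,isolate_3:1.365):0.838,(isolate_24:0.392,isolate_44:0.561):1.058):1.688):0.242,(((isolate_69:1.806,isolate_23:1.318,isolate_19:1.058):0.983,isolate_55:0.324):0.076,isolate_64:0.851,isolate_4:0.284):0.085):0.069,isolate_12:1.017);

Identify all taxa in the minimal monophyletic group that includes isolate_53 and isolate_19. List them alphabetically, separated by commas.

isolate_1, isolate_17, isolate_19, isolate_23, isolate_24, isolate_29, isolate_3, isolate_4, isolate_44, isolate_53, isolate_55, isolate_64, isolate_68, isolate_69

Tracing isolate_53: it sits inside ((isolate_29,isolate_68),isolate_53).
Tracing isolate_19: it sits inside (isolate_69,isolate_23,isolate_19).
The smallest clade enclosing both is (((isolate_1,isolate_17),((((isolate_29,isolate_68),isolate_53),isolate_3),(isolate_24,isolate_44))),(((isolate_69,isolate_23,isolate_19),isolate_55),isolate_64,isolate_4)); the answer is its 14 terminal taxa in alphabetical order.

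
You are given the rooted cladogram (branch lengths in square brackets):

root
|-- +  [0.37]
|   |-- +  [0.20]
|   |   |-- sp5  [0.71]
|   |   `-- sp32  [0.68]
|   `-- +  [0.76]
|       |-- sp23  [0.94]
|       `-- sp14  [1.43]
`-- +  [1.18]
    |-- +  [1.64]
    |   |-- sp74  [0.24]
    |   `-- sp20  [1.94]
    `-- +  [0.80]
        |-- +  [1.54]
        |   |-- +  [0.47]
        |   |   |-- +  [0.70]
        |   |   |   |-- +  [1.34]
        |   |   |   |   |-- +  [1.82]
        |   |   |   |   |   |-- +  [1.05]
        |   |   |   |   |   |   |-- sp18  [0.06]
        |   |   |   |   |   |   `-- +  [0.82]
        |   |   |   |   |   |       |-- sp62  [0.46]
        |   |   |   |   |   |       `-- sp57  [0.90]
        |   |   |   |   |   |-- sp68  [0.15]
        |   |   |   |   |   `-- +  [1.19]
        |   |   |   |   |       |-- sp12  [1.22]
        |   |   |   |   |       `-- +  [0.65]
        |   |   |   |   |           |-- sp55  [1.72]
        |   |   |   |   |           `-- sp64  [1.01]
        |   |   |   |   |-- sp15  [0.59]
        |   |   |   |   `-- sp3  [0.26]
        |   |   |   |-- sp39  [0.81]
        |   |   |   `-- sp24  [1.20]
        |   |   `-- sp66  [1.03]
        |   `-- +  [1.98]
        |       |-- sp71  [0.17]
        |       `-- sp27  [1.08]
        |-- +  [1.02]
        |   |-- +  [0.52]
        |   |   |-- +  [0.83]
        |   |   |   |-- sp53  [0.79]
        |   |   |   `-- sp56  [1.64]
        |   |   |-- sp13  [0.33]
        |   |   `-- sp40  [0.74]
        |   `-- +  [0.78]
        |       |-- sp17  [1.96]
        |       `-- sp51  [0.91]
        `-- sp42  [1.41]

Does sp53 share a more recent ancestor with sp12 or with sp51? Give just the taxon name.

The MRCA of sp53 and sp51 subtends (((sp53,sp56),sp13,sp40),(sp17,sp51)) (6 taxa).
The MRCA of sp53 and sp12 subtends (((((((sp18,(sp62,sp57)),sp68,(sp12,(sp55,sp64))),sp15,sp3),sp39,sp24),sp66),(sp71,sp27)),(((sp53,sp56),sp13,sp40),(sp17,sp51)),sp42) (21 taxa).
The first is nested inside the second, so sp53 shares a more recent common ancestor with sp51.

sp51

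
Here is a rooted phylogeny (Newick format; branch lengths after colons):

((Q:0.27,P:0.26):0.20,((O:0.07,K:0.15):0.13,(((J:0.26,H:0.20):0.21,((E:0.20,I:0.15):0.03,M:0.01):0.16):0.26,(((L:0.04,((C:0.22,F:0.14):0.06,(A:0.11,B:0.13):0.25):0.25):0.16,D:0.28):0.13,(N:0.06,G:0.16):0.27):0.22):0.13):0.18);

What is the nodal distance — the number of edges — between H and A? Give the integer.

The MRCA of H and A is the node subtending (((J,H),((E,I),M)),(((L,((C,F),(A,B))),D),(N,G))).
From H up to that node: 3 branches. From A up to the same node: 6 branches. Total: 3 + 6 = 9.

9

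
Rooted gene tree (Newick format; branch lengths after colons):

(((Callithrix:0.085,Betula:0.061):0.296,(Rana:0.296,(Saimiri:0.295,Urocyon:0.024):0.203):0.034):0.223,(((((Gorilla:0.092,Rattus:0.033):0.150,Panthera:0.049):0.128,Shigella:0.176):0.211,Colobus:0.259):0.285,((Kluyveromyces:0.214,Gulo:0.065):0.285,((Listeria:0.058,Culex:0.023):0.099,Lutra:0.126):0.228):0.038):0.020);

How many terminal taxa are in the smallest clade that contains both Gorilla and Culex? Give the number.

The MRCA of Gorilla and Culex is the node subtending (((((Gorilla,Rattus),Panthera),Shigella),Colobus),((Kluyveromyces,Gulo),((Listeria,Culex),Lutra))).
That clade contains 10 terminal taxa: Colobus, Culex, Gorilla, Gulo, Kluyveromyces, Listeria, Lutra, Panthera, Rattus, Shigella.

10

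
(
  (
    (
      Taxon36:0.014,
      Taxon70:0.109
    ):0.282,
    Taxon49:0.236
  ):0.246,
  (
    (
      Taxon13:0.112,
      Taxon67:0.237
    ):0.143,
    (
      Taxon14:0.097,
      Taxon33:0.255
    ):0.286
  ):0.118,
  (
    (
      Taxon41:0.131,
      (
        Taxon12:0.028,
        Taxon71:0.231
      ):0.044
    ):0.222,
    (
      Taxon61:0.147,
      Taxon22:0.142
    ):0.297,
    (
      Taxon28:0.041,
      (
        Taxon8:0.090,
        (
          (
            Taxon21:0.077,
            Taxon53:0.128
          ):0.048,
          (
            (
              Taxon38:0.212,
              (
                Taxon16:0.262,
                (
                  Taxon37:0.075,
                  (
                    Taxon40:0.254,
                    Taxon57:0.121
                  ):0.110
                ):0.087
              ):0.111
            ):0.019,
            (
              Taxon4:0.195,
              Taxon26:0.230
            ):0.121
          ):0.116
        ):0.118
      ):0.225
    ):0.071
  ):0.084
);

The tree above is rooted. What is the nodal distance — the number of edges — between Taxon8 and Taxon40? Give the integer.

8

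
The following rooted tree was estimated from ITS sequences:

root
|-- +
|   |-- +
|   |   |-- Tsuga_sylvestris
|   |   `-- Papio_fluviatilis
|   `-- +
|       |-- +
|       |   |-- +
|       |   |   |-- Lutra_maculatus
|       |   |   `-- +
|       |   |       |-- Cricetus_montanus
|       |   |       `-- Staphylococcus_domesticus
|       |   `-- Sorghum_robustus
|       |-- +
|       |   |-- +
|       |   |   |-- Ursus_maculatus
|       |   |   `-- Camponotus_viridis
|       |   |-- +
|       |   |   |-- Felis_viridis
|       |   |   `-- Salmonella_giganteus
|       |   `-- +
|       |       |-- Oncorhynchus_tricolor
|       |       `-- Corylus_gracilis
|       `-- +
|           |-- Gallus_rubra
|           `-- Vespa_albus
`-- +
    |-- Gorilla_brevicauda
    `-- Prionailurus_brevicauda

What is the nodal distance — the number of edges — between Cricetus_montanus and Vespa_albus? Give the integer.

6

The MRCA of Cricetus_montanus and Vespa_albus is the node subtending (((Lutra_maculatus,(Cricetus_montanus,Staphylococcus_domesticus)),Sorghum_robustus),((Ursus_maculatus,Camponotus_viridis),(Felis_viridis,Salmonella_giganteus),(Oncorhynchus_tricolor,Corylus_gracilis)),(Gallus_rubra,Vespa_albus)).
From Cricetus_montanus up to that node: 4 branches. From Vespa_albus up to the same node: 2 branches. Total: 4 + 2 = 6.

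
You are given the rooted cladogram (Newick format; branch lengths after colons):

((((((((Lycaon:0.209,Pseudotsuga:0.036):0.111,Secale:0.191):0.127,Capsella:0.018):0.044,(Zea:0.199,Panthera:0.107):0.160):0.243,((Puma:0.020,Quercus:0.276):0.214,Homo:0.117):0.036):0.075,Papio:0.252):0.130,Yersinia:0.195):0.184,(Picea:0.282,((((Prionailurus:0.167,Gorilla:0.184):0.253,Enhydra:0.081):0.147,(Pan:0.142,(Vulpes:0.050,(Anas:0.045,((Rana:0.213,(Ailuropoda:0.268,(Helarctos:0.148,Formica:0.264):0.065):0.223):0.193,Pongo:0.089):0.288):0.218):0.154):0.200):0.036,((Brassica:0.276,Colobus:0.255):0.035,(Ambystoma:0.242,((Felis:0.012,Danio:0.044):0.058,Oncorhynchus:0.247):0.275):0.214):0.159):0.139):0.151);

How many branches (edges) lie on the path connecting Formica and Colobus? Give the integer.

12

The MRCA of Formica and Colobus is the node subtending ((((Prionailurus,Gorilla),Enhydra),(Pan,(Vulpes,(Anas,((Rana,(Ailuropoda,(Helarctos,Formica))),Pongo))))),((Brassica,Colobus),(Ambystoma,((Felis,Danio),Oncorhynchus)))).
From Formica up to that node: 9 branches. From Colobus up to the same node: 3 branches. Total: 9 + 3 = 12.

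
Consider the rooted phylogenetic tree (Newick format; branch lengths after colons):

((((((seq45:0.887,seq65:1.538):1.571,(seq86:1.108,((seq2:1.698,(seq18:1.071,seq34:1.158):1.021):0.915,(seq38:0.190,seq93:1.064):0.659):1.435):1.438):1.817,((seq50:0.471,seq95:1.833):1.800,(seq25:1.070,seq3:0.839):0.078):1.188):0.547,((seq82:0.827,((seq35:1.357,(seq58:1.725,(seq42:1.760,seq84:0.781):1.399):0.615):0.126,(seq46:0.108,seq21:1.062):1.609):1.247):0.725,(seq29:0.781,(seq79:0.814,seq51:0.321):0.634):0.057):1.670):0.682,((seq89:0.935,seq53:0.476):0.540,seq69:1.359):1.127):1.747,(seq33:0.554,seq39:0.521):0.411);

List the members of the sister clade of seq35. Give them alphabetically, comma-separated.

seq35 attaches to the tree at the node subtending (seq35,(seq58,(seq42,seq84))).
The other lineage descending from that same node — the sister group — is (seq58,(seq42,seq84)); its 3 tips in alphabetical order are the answer.

seq42, seq58, seq84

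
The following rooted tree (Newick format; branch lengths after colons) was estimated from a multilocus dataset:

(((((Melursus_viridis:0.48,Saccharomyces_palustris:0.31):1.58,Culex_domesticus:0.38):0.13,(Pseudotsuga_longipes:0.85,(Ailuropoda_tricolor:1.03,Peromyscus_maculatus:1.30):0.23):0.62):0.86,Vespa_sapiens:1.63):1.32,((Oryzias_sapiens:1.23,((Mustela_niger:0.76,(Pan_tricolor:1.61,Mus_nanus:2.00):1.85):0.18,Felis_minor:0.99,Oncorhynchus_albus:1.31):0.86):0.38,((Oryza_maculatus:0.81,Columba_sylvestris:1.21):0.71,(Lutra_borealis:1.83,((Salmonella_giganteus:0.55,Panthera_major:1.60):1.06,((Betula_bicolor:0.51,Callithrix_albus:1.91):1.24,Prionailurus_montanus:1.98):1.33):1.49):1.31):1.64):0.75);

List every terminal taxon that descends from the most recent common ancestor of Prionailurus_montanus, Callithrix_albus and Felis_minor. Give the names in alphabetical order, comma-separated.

Tracing Prionailurus_montanus: it sits inside ((Betula_bicolor,Callithrix_albus),Prionailurus_montanus).
Tracing Callithrix_albus: it sits inside (Betula_bicolor,Callithrix_albus).
Tracing Felis_minor: it sits inside ((Mustela_niger,(Pan_tricolor,Mus_nanus)),Felis_minor,Oncorhynchus_albus).
The smallest clade enclosing all 3 is ((Oryzias_sapiens,((Mustela_niger,(Pan_tricolor,Mus_nanus)),Felis_minor,Oncorhynchus_albus)),((Oryza_maculatus,Columba_sylvestris),(Lutra_borealis,((Salmonella_giganteus,Panthera_major),((Betula_bicolor,Callithrix_albus),Prionailurus_montanus))))); the answer is its 14 terminal taxa in alphabetical order.

Betula_bicolor, Callithrix_albus, Columba_sylvestris, Felis_minor, Lutra_borealis, Mus_nanus, Mustela_niger, Oncorhynchus_albus, Oryza_maculatus, Oryzias_sapiens, Pan_tricolor, Panthera_major, Prionailurus_montanus, Salmonella_giganteus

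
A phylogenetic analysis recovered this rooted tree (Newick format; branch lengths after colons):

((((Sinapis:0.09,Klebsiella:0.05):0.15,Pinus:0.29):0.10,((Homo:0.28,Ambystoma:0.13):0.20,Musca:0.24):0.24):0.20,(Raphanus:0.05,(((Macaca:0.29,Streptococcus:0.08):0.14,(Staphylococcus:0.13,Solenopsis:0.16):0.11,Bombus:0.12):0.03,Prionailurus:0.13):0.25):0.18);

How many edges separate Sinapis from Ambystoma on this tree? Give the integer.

The MRCA of Sinapis and Ambystoma is the node subtending (((Sinapis,Klebsiella),Pinus),((Homo,Ambystoma),Musca)).
From Sinapis up to that node: 3 branches. From Ambystoma up to the same node: 3 branches. Total: 3 + 3 = 6.

6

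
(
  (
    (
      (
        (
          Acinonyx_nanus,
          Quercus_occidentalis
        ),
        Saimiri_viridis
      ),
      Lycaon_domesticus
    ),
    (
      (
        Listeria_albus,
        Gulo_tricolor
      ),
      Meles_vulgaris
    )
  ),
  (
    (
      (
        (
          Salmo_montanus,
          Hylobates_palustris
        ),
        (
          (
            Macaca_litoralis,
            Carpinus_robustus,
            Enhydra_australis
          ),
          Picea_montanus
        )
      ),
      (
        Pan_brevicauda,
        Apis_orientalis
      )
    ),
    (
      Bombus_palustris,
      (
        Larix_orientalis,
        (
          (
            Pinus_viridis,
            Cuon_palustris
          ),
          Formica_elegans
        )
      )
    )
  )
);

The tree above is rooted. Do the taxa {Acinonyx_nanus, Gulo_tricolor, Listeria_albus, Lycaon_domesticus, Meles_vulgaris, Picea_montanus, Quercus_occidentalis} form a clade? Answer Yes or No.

No

The MRCA of the listed taxa is the root, so the smallest clade containing them is the whole tree.
That clade also contains Apis_orientalis, Bombus_palustris, Carpinus_robustus, Cuon_palustris, Enhydra_australis, Formica_elegans, Hylobates_palustris, Larix_orientalis, Macaca_litoralis, Pan_brevicauda, Pinus_viridis, Saimiri_viridis, Salmo_montanus, which are not in the proposed group, so the group is not monophyletic.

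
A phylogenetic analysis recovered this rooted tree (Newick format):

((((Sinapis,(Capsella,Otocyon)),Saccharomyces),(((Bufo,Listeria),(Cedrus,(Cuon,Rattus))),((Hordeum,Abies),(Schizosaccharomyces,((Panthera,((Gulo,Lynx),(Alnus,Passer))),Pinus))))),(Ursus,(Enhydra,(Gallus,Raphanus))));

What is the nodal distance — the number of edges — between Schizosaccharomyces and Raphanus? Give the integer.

9

The MRCA of Schizosaccharomyces and Raphanus is the root of the tree.
From Schizosaccharomyces up to that node: 5 branches. From Raphanus up to the same node: 4 branches. Total: 5 + 4 = 9.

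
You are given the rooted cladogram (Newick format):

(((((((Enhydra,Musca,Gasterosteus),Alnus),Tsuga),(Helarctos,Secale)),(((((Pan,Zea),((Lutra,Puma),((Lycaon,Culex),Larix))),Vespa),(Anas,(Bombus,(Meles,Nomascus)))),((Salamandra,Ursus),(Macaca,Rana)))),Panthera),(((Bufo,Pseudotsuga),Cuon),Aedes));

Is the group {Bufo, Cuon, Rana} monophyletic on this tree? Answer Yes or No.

The MRCA of the listed taxa is the root, so the smallest clade containing them is the whole tree.
That clade also contains Aedes, Alnus, Anas, Bombus, Culex, Enhydra, Gasterosteus, Helarctos, Larix, Lutra, Lycaon, Macaca, Meles, Musca, Nomascus, Pan, Panthera, Pseudotsuga, Puma, Salamandra, Secale, Tsuga, Ursus, Vespa, Zea, which are not in the proposed group, so the group is not monophyletic.

No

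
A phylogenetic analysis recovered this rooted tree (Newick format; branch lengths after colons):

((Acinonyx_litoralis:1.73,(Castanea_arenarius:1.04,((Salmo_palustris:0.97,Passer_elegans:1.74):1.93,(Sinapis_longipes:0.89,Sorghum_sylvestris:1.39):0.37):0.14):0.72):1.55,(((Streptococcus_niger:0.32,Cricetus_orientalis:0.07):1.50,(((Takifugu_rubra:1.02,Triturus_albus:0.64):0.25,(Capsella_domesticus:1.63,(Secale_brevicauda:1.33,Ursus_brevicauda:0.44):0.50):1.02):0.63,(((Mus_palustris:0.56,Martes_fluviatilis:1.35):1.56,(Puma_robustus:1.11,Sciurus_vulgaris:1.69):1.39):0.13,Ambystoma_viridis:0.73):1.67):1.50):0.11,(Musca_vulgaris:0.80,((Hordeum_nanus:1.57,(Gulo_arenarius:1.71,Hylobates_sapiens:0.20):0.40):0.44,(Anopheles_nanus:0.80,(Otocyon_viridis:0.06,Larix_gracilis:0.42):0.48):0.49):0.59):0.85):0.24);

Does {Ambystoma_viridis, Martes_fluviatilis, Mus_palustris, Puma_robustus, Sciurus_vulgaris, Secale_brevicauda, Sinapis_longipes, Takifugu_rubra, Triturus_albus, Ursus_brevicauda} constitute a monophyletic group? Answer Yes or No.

The MRCA of the listed taxa is the root, so the smallest clade containing them is the whole tree.
That clade also contains Acinonyx_litoralis, Anopheles_nanus, Capsella_domesticus, Castanea_arenarius, Cricetus_orientalis, Gulo_arenarius, Hordeum_nanus, Hylobates_sapiens, Larix_gracilis, Musca_vulgaris, Otocyon_viridis, Passer_elegans, Salmo_palustris, Sorghum_sylvestris, Streptococcus_niger, which are not in the proposed group, so the group is not monophyletic.

No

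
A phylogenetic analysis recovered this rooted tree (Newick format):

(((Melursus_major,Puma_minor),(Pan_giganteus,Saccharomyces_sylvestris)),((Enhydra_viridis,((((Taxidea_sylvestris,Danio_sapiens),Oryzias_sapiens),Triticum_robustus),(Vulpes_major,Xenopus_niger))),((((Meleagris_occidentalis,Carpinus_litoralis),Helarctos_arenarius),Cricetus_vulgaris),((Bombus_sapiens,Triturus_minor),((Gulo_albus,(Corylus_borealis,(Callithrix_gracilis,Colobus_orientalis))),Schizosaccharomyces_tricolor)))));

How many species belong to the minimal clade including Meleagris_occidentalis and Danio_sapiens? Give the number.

The MRCA of Meleagris_occidentalis and Danio_sapiens is the node subtending ((Enhydra_viridis,((((Taxidea_sylvestris,Danio_sapiens),Oryzias_sapiens),Triticum_robustus),(Vulpes_major,Xenopus_niger))),((((Meleagris_occidentalis,Carpinus_litoralis),Helarctos_arenarius),Cricetus_vulgaris),((Bombus_sapiens,Triturus_minor),((Gulo_albus,(Corylus_borealis,(Callithrix_gracilis,Colobus_orientalis))),Schizosaccharomyces_tricolor)))).
That clade contains 18 terminal taxa: Bombus_sapiens, Callithrix_gracilis, Carpinus_litoralis, Colobus_orientalis, Corylus_borealis, Cricetus_vulgaris, Danio_sapiens, Enhydra_viridis, Gulo_albus, Helarctos_arenarius, Meleagris_occidentalis, Oryzias_sapiens, Schizosaccharomyces_tricolor, Taxidea_sylvestris, Triticum_robustus, Triturus_minor, Vulpes_major, Xenopus_niger.

18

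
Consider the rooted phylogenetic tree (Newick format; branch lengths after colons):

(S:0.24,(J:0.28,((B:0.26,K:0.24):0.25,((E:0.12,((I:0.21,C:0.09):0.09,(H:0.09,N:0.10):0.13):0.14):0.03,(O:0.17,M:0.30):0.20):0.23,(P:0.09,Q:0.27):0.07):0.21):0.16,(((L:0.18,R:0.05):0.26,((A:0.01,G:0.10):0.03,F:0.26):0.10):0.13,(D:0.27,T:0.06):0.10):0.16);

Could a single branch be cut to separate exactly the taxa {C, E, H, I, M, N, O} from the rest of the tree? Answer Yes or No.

Yes

The most recent common ancestor of these taxa subtends ((E,((I,C),(H,N))),(O,M)).
That clade has exactly 7 tips — every listed taxon and nothing else — so the group is monophyletic.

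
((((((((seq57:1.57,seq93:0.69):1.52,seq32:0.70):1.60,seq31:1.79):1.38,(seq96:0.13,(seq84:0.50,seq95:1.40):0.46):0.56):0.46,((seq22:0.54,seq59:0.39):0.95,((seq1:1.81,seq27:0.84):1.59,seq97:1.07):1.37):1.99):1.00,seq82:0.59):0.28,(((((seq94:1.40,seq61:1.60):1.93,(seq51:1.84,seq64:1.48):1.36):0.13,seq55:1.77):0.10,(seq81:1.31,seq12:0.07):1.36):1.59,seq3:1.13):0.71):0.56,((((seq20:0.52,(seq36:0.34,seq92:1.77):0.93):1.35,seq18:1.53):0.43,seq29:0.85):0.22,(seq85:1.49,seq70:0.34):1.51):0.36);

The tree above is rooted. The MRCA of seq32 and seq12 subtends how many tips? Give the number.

21

The MRCA of seq32 and seq12 is the node subtending (((((((seq57,seq93),seq32),seq31),(seq96,(seq84,seq95))),((seq22,seq59),((seq1,seq27),seq97))),seq82),(((((seq94,seq61),(seq51,seq64)),seq55),(seq81,seq12)),seq3)).
That clade contains 21 terminal taxa: seq1, seq12, seq22, seq27, seq3, seq31, seq32, seq51, seq55, seq57, seq59, seq61, seq64, seq81, seq82, seq84, seq93, seq94, seq95, seq96, seq97.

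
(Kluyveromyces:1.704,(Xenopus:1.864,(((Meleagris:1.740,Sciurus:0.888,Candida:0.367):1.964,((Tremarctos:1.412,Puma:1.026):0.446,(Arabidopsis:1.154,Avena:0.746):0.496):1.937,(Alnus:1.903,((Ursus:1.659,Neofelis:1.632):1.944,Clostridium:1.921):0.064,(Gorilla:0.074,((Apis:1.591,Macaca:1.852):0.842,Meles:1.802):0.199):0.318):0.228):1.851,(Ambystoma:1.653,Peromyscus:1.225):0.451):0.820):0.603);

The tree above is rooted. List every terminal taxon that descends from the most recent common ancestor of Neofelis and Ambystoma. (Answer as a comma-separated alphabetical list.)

Alnus, Ambystoma, Apis, Arabidopsis, Avena, Candida, Clostridium, Gorilla, Macaca, Meleagris, Meles, Neofelis, Peromyscus, Puma, Sciurus, Tremarctos, Ursus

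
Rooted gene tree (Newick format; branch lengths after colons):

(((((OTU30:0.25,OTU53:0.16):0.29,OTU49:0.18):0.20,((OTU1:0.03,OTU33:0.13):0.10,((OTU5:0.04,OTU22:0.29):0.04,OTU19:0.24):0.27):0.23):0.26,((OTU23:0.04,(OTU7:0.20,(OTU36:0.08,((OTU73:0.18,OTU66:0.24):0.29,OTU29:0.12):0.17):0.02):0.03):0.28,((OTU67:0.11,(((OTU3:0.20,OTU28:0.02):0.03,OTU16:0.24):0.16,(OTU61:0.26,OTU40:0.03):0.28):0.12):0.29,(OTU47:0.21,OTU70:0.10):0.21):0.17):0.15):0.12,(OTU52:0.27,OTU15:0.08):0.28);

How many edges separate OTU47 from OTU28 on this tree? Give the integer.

7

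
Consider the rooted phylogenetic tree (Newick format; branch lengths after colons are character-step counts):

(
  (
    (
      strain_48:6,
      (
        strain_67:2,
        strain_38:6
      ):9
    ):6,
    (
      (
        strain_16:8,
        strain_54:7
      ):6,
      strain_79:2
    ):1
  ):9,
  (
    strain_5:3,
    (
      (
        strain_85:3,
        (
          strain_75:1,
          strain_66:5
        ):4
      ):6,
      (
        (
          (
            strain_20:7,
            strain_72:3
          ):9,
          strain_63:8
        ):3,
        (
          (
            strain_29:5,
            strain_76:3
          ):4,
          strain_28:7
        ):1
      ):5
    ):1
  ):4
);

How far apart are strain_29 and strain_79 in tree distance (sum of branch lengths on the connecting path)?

32

The path runs strain_29 → … → MRCA → … → strain_79; the MRCA is the root of the tree.
Branch lengths along that path: 5 + 4 + 1 + 5 + 1 + 4 + 9 + 1 + 2 = 32.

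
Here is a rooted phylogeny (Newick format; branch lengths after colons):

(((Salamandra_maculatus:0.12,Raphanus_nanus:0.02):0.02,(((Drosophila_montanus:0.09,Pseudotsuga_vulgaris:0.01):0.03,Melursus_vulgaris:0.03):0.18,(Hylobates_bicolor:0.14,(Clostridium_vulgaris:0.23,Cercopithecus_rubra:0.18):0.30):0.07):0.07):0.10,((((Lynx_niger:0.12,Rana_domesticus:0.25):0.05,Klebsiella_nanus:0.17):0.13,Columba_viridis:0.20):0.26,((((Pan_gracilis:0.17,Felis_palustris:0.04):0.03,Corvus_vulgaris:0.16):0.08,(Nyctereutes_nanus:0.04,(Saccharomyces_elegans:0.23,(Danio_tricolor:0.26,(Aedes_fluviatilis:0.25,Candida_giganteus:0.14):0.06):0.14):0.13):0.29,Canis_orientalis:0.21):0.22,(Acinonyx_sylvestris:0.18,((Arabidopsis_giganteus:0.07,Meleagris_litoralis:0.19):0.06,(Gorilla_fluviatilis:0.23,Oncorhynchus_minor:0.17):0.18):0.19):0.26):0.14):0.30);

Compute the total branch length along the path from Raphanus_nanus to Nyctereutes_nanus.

The path runs Raphanus_nanus → … → MRCA → … → Nyctereutes_nanus; the MRCA is the root of the tree.
Branch lengths along that path: 0.02 + 0.02 + 0.10 + 0.30 + 0.14 + 0.22 + 0.29 + 0.04 = 1.13.

1.13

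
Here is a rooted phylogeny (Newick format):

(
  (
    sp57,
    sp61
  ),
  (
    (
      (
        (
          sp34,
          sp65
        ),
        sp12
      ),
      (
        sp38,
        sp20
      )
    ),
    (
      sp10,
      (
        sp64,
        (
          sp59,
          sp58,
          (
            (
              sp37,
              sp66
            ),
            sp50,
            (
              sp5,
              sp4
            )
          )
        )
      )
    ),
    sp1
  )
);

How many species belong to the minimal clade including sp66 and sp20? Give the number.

The MRCA of sp66 and sp20 is the node subtending ((((sp34,sp65),sp12),(sp38,sp20)),(sp10,(sp64,(sp59,sp58,((sp37,sp66),sp50,(sp5,sp4))))),sp1).
That clade contains 15 terminal taxa: sp1, sp10, sp12, sp20, sp34, sp37, sp38, sp4, sp5, sp50, sp58, sp59, sp64, sp65, sp66.

15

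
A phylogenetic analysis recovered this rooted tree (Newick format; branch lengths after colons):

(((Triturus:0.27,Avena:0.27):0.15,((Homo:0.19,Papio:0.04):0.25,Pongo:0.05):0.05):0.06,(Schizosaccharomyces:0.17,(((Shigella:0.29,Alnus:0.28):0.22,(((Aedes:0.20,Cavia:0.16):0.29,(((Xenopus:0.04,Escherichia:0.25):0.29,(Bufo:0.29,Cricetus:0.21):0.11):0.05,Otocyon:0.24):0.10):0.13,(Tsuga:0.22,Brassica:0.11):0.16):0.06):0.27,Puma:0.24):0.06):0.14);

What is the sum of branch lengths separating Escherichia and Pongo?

1.51

The path runs Escherichia → … → MRCA → … → Pongo; the MRCA is the root of the tree.
Branch lengths along that path: 0.25 + 0.29 + 0.05 + 0.10 + 0.13 + 0.06 + 0.27 + 0.06 + 0.14 + 0.06 + 0.05 + 0.05 = 1.51.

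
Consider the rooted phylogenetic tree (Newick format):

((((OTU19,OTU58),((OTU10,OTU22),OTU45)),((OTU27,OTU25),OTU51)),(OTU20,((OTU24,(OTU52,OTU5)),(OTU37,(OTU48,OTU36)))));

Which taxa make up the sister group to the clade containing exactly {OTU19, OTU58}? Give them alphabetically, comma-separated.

The clade containing exactly {OTU19, OTU58} attaches to the tree at the node subtending ((OTU19,OTU58),((OTU10,OTU22),OTU45)).
The other lineage descending from that same node — the sister group — is ((OTU10,OTU22),OTU45); its 3 tips in alphabetical order are the answer.

OTU10, OTU22, OTU45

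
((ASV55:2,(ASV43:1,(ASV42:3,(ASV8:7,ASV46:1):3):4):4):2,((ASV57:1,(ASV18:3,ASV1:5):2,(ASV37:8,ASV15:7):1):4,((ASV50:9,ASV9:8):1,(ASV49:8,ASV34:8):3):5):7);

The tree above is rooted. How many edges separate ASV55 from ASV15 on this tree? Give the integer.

The MRCA of ASV55 and ASV15 is the root of the tree.
From ASV55 up to that node: 2 branches. From ASV15 up to the same node: 4 branches. Total: 2 + 4 = 6.

6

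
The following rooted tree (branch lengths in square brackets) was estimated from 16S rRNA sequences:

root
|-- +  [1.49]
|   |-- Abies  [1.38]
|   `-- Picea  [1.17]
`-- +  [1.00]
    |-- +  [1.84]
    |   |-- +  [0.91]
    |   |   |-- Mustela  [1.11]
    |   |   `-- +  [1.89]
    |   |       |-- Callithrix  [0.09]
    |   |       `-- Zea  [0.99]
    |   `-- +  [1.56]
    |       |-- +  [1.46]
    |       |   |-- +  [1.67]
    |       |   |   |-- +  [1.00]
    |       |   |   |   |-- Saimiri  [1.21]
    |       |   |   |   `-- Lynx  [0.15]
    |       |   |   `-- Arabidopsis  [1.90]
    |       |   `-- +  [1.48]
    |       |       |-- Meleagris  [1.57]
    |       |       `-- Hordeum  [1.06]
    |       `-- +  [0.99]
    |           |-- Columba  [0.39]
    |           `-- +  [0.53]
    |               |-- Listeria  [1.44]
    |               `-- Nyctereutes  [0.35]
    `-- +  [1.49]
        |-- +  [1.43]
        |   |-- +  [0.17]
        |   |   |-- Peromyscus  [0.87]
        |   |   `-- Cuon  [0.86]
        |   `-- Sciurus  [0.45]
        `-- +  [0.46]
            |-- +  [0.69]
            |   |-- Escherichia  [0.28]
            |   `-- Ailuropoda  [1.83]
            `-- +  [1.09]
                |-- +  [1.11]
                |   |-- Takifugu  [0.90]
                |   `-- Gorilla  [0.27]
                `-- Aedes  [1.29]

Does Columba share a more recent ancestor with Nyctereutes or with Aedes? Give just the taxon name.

Nyctereutes

The MRCA of Columba and Nyctereutes subtends (Columba,(Listeria,Nyctereutes)) (3 taxa).
The MRCA of Columba and Aedes subtends (((Mustela,(Callithrix,Zea)),((((Saimiri,Lynx),Arabidopsis),(Meleagris,Hordeum)),(Columba,(Listeria,Nyctereutes)))),(((Peromyscus,Cuon),Sciurus),((Escherichia,Ailuropoda),((Takifugu,Gorilla),Aedes)))) (19 taxa).
The first is nested inside the second, so Columba shares a more recent common ancestor with Nyctereutes.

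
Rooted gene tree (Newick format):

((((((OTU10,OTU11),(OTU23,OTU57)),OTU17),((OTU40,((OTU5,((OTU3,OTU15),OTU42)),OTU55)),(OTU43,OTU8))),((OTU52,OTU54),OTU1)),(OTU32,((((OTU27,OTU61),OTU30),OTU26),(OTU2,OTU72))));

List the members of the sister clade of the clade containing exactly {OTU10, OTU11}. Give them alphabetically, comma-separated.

OTU23, OTU57

The clade containing exactly {OTU10, OTU11} attaches to the tree at the node subtending ((OTU10,OTU11),(OTU23,OTU57)).
The other lineage descending from that same node — the sister group — is (OTU23,OTU57); its 2 tips in alphabetical order are the answer.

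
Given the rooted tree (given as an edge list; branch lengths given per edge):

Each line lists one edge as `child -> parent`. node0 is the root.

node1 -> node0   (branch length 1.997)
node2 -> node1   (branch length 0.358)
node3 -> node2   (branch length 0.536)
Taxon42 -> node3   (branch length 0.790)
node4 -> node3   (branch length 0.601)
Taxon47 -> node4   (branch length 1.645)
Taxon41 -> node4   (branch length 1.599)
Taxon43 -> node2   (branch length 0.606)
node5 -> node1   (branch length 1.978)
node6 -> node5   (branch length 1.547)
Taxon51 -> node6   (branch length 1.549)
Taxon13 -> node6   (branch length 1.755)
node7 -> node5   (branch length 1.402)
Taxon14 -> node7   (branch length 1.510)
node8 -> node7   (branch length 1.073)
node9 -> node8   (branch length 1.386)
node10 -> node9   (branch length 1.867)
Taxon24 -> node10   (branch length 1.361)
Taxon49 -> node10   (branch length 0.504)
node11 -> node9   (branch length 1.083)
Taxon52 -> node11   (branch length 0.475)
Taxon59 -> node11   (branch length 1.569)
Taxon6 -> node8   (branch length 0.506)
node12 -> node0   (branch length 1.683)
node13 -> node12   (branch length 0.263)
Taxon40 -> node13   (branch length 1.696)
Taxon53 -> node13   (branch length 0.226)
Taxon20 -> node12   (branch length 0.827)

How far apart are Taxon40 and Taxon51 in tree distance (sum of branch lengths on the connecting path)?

The path runs Taxon40 → … → MRCA → … → Taxon51; the MRCA is the root of the tree.
Branch lengths along that path: 1.696 + 0.263 + 1.683 + 1.997 + 1.978 + 1.547 + 1.549 = 10.713.

10.713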